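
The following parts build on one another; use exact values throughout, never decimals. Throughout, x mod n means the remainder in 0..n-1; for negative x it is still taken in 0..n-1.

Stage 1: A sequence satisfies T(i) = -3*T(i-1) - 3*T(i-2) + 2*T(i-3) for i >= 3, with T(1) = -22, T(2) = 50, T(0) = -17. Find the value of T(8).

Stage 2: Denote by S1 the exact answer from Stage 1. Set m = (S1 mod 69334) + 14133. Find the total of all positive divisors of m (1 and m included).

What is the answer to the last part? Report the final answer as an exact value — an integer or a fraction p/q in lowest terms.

119488

Stage 1: T(3) = -3*(50) - 3*(-22) + 2*(-17) = -118; iterating: T(3)=-118, T(4)=160, T(5)=-26, T(6)=-638, T(7)=2312, T(8)=-5074; answer -5074
Stage 2: S1 = -5074; m = 78393; 78393 = 3 * 7 * 3733; sigma = (1 + 3) * (1 + 7) * (1 + 3733) = 4 * 8 * 3734 = 119488; answer 119488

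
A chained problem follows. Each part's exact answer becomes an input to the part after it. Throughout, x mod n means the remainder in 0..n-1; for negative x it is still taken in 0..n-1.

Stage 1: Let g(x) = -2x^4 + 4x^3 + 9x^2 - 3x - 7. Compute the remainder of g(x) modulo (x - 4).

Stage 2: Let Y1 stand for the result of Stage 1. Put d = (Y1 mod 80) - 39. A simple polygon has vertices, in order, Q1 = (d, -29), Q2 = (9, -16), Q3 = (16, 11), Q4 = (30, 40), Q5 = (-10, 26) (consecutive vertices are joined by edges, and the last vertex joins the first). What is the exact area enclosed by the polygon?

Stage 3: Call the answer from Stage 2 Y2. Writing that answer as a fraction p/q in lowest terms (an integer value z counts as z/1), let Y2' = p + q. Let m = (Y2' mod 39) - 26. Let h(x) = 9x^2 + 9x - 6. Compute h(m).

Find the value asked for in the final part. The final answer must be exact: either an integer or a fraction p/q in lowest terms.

Stage 1: remainder = value at the root: -2*(4)^4 + 4*(4)^3 + 9*(4)^2 - 3*(4)^1 - 7 = (-512) + (256) + (144) + (-12) + (-7) = -131; answer -131
Stage 2: Y1 = -131; d = -10; cross terms: (-10*-16 - 9*-29)=421, (9*11 - 16*-16)=355, (16*40 - 30*11)=310, (30*26 - -10*40)=1180, (-10*-29 - -10*26)=550; twice the area = |2816| = 2816; area = 1408; answer 1408
Stage 3: Y2 = 1408; threaded value p + q = 1409; m = -21; 9*(-21)^2 + 9*(-21)^1 - 6 = (3969) + (-189) + (-6) = 3774; answer 3774

3774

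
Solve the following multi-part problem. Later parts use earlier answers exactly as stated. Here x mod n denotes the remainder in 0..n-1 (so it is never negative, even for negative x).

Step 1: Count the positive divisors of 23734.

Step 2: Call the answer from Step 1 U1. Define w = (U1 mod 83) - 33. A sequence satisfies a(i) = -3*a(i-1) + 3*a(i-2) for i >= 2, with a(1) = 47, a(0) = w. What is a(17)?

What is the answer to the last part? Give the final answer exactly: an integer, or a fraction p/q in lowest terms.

Step 1: 23734 = 2 * 11867; number of divisors = (1+1) * (1+1) = 4; answer 4
Step 2: U1 = 4; w = -29; a(2) = -3*(47) + 3*(-29) = -228; iterating: a(2)=-228, a(3)=825, a(4)=-3159, a(5)=11952, a(6)=-45333, a(7)=171855, a(8)=-651564, a(9)=2470257, a(10)=-9365463, a(11)=35507160, a(12)=-134617869, a(13)=510375087, a(14)=-1934978868, a(15)=7336061865, a(16)=-27813122199, a(17)=105447552192; answer 105447552192

105447552192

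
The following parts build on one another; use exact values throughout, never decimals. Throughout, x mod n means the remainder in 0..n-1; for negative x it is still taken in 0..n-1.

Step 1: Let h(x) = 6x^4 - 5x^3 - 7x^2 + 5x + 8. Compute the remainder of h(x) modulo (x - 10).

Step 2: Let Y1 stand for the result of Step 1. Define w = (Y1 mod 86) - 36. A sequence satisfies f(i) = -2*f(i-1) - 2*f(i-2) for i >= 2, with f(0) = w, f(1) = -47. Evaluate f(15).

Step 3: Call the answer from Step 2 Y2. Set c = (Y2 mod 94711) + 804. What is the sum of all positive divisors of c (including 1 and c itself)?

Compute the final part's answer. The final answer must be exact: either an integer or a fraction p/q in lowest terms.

32760

Step 1: remainder = value at the root: 6*(10)^4 - 5*(10)^3 - 7*(10)^2 + 5*(10)^1 + 8 = (60000) + (-5000) + (-700) + (50) + (8) = 54358; answer 54358
Step 2: Y1 = 54358; w = -30; f(2) = -2*(-47) - 2*(-30) = 154; iterating: f(2)=154, f(3)=-214, f(4)=120, f(5)=188, f(6)=-616, f(7)=856, f(8)=-480, f(9)=-752, f(10)=2464, f(11)=-3424, f(12)=1920, f(13)=3008, f(14)=-9856, f(15)=13696; answer 13696
Step 3: Y2 = 13696; c = 14500; 14500 = 2^2 * 5^3 * 29; sigma = (1 + 2 + 4) * (1 + 5 + 25 + 125) * (1 + 29) = 7 * 156 * 30 = 32760; answer 32760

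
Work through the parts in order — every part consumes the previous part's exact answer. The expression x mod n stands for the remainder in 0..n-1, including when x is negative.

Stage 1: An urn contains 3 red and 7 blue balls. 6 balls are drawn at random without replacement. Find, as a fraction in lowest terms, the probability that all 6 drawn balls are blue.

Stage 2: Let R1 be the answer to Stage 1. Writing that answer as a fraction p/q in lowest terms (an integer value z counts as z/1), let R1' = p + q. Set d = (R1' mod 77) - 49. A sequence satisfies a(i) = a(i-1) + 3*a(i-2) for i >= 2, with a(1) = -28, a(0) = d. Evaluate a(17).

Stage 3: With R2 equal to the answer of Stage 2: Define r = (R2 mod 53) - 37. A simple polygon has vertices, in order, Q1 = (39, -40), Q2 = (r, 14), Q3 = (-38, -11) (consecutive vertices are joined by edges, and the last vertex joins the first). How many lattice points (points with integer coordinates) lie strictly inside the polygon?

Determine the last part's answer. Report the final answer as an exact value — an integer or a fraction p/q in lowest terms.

Stage 1: total draws C(10,6) = 210; favorable C(7,6) = 7; P = 1/30; answer 1/30
Stage 2: R1 = 1/30; threaded value p + q = 31; d = -18; a(2) = 1*(-28) + 3*(-18) = -82; iterating: a(2)=-82, a(3)=-166, a(4)=-412, a(5)=-910, a(6)=-2146, a(7)=-4876, a(8)=-11314, a(9)=-25942, a(10)=-59884, a(11)=-137710, a(12)=-317362, a(13)=-730492, a(14)=-1682578, a(15)=-3874054, a(16)=-8921788, a(17)=-20543950; answer -20543950
Stage 3: R2 = -20543950; r = -21; cross terms: (39*14 - -21*-40)=-294, (-21*-11 - -38*14)=763, (-38*-40 - 39*-11)=1949; twice the area = |2418| = 2418; area = 1209; boundary points = 6 + 1 + 1 = 8; strictly interior points = area - boundary/2 + 1 = 1206; answer 1206

1206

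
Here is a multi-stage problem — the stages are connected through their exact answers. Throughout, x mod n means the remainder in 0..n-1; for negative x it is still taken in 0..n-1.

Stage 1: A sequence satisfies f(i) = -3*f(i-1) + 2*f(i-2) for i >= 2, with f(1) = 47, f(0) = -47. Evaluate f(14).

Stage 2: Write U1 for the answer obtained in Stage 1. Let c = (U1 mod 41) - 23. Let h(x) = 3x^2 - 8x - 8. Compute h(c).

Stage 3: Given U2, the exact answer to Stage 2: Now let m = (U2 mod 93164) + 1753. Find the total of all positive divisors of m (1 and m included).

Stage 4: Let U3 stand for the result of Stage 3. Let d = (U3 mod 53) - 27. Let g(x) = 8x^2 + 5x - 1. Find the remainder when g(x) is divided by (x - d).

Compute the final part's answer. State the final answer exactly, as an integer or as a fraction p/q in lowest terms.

Stage 1: f(2) = -3*(47) + 2*(-47) = -235; iterating: f(2)=-235, f(3)=799, f(4)=-2867, f(5)=10199, f(6)=-36331, f(7)=129391, f(8)=-460835, f(9)=1641287, f(10)=-5845531, f(11)=20819167, f(12)=-74148563, f(13)=264084023, f(14)=-940549195; answer -940549195
Stage 2: U1 = -940549195; c = 7; 3*(7)^2 - 8*(7)^1 - 8 = (147) + (-56) + (-8) = 83; answer 83
Stage 3: U2 = 83; m = 1836; 1836 = 2^2 * 3^3 * 17; sigma = (1 + 2 + 4) * (1 + 3 + 9 + 27) * (1 + 17) = 7 * 40 * 18 = 5040; answer 5040
Stage 4: U3 = 5040; d = -22; remainder = value at the root: 8*(-22)^2 + 5*(-22)^1 - 1 = (3872) + (-110) + (-1) = 3761; answer 3761

3761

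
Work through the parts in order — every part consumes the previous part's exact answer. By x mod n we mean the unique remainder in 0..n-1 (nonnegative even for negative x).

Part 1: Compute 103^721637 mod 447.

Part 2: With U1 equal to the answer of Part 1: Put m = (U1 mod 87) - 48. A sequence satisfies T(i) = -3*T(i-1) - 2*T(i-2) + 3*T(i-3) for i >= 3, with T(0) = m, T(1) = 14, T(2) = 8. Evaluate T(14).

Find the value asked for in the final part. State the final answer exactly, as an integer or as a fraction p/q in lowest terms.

60677

Part 1: squarings mod 447: 103^1=103, 103^2=328, 103^4=304, 103^8=334, 103^16=253, 103^32=88, 103^64=145, 103^128=16, 103^256=256, 103^512=274, 103^1024=427, 103^2048=400, 103^4096=421, 103^8192=229, 103^16384=142, 103^32768=49, 103^65536=166, 103^131072=289, 103^262144=379, 103^524288=154; 103^721637 = 103^1 * 103^4 * 103^32 * 103^64 * 103^128 * 103^512 * 103^65536 * 103^131072 * 103^524288 = 175 (mod 447); answer 175
Part 2: U1 = 175; m = -47; T(3) = -3*(8) - 2*(14) + 3*(-47) = -193; iterating: T(3)=-193, T(4)=605, T(5)=-1405, T(6)=2426, T(7)=-2653, T(8)=-1108, T(9)=15908, T(10)=-53467, T(11)=125261, T(12)=-221125, T(13)=252452, T(14)=60677; answer 60677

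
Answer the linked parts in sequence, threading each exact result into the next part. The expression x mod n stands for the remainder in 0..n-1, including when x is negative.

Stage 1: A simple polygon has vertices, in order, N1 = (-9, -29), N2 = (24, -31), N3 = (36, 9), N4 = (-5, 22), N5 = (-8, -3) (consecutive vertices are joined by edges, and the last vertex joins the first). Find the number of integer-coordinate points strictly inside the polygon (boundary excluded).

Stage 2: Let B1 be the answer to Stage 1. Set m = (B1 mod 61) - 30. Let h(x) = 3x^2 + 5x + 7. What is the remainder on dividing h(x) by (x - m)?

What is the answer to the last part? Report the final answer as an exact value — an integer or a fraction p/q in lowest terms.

2675

Stage 1: cross terms: (-9*-31 - 24*-29)=975, (24*9 - 36*-31)=1332, (36*22 - -5*9)=837, (-5*-3 - -8*22)=191, (-8*-29 - -9*-3)=205; twice the area = |3540| = 3540; area = 1770; boundary points = 1 + 4 + 1 + 1 + 1 = 8; strictly interior points = area - boundary/2 + 1 = 1767; answer 1767
Stage 2: B1 = 1767; m = 29; remainder = value at the root: 3*(29)^2 + 5*(29)^1 + 7 = (2523) + (145) + (7) = 2675; answer 2675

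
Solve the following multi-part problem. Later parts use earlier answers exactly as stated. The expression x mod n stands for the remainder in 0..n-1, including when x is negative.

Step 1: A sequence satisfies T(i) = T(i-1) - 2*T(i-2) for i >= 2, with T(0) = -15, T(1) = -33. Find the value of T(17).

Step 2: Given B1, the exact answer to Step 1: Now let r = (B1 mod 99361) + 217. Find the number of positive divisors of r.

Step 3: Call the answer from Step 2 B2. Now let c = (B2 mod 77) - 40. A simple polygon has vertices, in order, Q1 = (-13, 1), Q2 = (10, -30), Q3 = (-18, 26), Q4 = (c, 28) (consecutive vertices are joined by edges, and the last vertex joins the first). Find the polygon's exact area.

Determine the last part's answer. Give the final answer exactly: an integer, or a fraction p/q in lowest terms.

Step 1: T(2) = 1*(-33) - 2*(-15) = -3; iterating: T(2)=-3, T(3)=63, T(4)=69, T(5)=-57, T(6)=-195, T(7)=-81, T(8)=309, T(9)=471, T(10)=-147, T(11)=-1089, T(12)=-795, T(13)=1383, T(14)=2973, T(15)=207, T(16)=-5739, T(17)=-6153; answer -6153
Step 2: B1 = -6153; r = 93425; 93425 = 5^2 * 37 * 101; number of divisors = (2+1) * (1+1) * (1+1) = 12; answer 12
Step 3: B2 = 12; c = -28; cross terms: (-13*-30 - 10*1)=380, (10*26 - -18*-30)=-280, (-18*28 - -28*26)=224, (-28*1 - -13*28)=336; twice the area = |660| = 660; area = 330; answer 330

330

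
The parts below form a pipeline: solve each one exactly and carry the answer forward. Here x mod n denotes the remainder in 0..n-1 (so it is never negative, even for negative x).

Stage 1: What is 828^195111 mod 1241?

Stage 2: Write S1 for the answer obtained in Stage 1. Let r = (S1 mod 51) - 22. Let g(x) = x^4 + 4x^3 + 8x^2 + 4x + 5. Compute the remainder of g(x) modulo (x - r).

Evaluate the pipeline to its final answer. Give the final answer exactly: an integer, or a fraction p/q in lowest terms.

160726

Stage 1: squarings mod 1241: 828^1=828, 828^2=552, 828^4=659, 828^8=1172, 828^16=1038, 828^32=256, 828^64=1004, 828^128=324, 828^256=732, 828^512=953, 828^1024=1038, 828^2048=256, 828^4096=1004, 828^8192=324, 828^16384=732, 828^32768=953, 828^65536=1038, 828^131072=256; 828^195111 = 828^1 * 828^2 * 828^4 * 828^32 * 828^512 * 828^2048 * 828^4096 * 828^8192 * 828^16384 * 828^32768 * 828^131072 = 1214 (mod 1241); answer 1214
Stage 2: S1 = 1214; r = 19; remainder = value at the root: 1*(19)^4 + 4*(19)^3 + 8*(19)^2 + 4*(19)^1 + 5 = (130321) + (27436) + (2888) + (76) + (5) = 160726; answer 160726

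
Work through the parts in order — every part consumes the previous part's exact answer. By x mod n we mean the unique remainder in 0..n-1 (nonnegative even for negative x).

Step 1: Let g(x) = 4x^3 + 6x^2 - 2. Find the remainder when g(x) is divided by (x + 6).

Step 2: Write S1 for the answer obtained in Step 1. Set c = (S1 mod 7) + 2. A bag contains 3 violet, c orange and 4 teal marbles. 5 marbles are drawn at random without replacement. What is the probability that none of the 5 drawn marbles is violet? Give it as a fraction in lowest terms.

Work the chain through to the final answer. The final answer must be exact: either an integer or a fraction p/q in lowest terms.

1/12

Step 1: remainder = value at the root: 4*(-6)^3 + 6*(-6)^2 - 2 = (-864) + (216) + (-2) = -650; answer -650
Step 2: S1 = -650; c = 3; total draws C(10,5) = 252; favorable C(7,5) = 21; P = 1/12; answer 1/12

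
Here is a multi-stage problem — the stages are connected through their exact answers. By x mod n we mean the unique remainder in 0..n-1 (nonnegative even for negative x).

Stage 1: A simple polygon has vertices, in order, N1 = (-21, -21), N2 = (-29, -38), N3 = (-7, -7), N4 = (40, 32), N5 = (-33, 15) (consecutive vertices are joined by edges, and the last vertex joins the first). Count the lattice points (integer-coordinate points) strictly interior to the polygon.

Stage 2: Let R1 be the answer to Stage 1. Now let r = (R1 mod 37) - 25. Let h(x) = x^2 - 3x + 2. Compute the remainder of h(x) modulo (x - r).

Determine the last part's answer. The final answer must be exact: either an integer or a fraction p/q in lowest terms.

272

Stage 1: cross terms: (-21*-38 - -29*-21)=189, (-29*-7 - -7*-38)=-63, (-7*32 - 40*-7)=56, (40*15 - -33*32)=1656, (-33*-21 - -21*15)=1008; twice the area = |2846| = 2846; area = 1423; boundary points = 1 + 1 + 1 + 1 + 12 = 16; strictly interior points = area - boundary/2 + 1 = 1416; answer 1416
Stage 2: R1 = 1416; r = -15; remainder = value at the root: 1*(-15)^2 - 3*(-15)^1 + 2 = (225) + (45) + (2) = 272; answer 272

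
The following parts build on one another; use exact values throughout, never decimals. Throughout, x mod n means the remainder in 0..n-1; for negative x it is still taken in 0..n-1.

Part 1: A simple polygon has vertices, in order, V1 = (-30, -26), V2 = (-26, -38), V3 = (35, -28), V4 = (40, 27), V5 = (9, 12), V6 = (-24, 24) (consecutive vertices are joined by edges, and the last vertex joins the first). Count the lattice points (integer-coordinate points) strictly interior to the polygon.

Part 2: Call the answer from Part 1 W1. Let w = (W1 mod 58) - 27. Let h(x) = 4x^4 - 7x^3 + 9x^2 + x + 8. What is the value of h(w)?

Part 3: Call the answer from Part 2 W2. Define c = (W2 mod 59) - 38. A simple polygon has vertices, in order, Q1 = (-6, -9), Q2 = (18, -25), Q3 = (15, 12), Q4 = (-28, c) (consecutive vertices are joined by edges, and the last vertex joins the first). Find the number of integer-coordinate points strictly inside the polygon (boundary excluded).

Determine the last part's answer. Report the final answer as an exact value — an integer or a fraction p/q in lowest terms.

625

Part 1: cross terms: (-30*-38 - -26*-26)=464, (-26*-28 - 35*-38)=2058, (35*27 - 40*-28)=2065, (40*12 - 9*27)=237, (9*24 - -24*12)=504, (-24*-26 - -30*24)=1344; twice the area = |6672| = 6672; area = 3336; boundary points = 4 + 1 + 5 + 1 + 3 + 2 = 16; strictly interior points = area - boundary/2 + 1 = 3329; answer 3329
Part 2: W1 = 3329; w = -4; 4*(-4)^4 - 7*(-4)^3 + 9*(-4)^2 + 1*(-4)^1 + 8 = (1024) + (448) + (144) + (-4) + (8) = 1620; answer 1620
Part 3: W2 = 1620; c = -11; cross terms: (-6*-25 - 18*-9)=312, (18*12 - 15*-25)=591, (15*-11 - -28*12)=171, (-28*-9 - -6*-11)=186; twice the area = |1260| = 1260; area = 630; boundary points = 8 + 1 + 1 + 2 = 12; strictly interior points = area - boundary/2 + 1 = 625; answer 625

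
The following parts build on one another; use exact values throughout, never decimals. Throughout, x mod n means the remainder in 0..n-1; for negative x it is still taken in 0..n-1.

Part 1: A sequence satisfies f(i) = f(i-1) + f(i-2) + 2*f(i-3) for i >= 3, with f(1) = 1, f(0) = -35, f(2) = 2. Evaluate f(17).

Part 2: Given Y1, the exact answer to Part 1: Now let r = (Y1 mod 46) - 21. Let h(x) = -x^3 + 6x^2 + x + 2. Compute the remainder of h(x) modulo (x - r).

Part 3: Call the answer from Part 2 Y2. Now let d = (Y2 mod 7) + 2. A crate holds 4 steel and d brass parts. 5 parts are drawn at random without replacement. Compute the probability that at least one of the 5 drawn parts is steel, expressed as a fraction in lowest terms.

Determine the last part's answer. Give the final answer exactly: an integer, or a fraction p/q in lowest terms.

Part 1: f(3) = 1*(2) + 1*(1) + 2*(-35) = -67; iterating: f(3)=-67, f(4)=-63, f(5)=-126, f(6)=-323, f(7)=-575, f(8)=-1150, f(9)=-2371, f(10)=-4671, f(11)=-9342, f(12)=-18755, f(13)=-37439, f(14)=-74878, f(15)=-149827, f(16)=-299583, f(17)=-599166; answer -599166
Part 2: Y1 = -599166; r = 9; remainder = value at the root: -1*(9)^3 + 6*(9)^2 + 1*(9)^1 + 2 = (-729) + (486) + (9) + (2) = -232; answer -232
Part 3: Y2 = -232; d = 8; total draws C(12,5) = 792; complement C(8,5) = 56; favorable 792 - 56 = 736; P = 92/99; answer 92/99

92/99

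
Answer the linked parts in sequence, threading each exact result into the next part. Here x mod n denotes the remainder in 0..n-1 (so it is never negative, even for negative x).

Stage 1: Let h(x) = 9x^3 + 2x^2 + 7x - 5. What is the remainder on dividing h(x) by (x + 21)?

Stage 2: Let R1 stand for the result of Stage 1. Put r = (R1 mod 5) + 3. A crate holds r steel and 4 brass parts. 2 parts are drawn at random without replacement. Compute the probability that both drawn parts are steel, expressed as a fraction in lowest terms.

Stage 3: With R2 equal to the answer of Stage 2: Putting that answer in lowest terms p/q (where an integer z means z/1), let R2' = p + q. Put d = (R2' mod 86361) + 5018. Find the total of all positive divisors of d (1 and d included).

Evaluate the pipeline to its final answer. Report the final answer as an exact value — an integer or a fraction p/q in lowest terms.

Stage 1: remainder = value at the root: 9*(-21)^3 + 2*(-21)^2 + 7*(-21)^1 - 5 = (-83349) + (882) + (-147) + (-5) = -82619; answer -82619
Stage 2: R1 = -82619; r = 4; total draws C(8,2) = 28; favorable C(4,2) = 6; P = 3/14; answer 3/14
Stage 3: R2 = 3/14; threaded value p + q = 17; d = 5035; 5035 = 5 * 19 * 53; sigma = (1 + 5) * (1 + 19) * (1 + 53) = 6 * 20 * 54 = 6480; answer 6480

6480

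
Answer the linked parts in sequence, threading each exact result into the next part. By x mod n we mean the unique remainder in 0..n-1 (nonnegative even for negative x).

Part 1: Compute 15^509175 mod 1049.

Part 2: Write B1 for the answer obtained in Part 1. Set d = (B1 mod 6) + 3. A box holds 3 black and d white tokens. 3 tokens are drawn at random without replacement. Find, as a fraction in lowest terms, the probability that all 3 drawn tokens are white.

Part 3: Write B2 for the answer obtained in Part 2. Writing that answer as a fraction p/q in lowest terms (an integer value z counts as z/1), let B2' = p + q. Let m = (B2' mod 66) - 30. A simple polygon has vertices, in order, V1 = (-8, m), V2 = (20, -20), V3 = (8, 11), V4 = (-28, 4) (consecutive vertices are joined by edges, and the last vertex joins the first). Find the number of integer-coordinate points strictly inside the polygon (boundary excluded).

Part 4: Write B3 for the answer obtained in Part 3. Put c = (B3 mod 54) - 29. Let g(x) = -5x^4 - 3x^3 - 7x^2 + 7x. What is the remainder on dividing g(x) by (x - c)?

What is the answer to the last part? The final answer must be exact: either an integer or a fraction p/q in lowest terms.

Part 1: squarings mod 1049: 15^1=15, 15^2=225, 15^4=273, 15^8=50, 15^16=402, 15^32=58, 15^64=217, 15^128=933, 15^256=868, 15^512=242, 15^1024=869, 15^2048=930, 15^4096=524, 15^8192=787, 15^16384=459, 15^32768=881, 15^65536=950, 15^131072=360, 15^262144=573; 15^509175 = 15^1 * 15^2 * 15^4 * 15^16 * 15^32 * 15^64 * 15^128 * 15^1024 * 15^16384 * 15^32768 * 15^65536 * 15^131072 * 15^262144 = 398 (mod 1049); answer 398
Part 2: B1 = 398; d = 5; total draws C(8,3) = 56; favorable C(5,3) = 10; P = 5/28; answer 5/28
Part 3: B2 = 5/28; threaded value p + q = 33; m = 3; cross terms: (-8*-20 - 20*3)=100, (20*11 - 8*-20)=380, (8*4 - -28*11)=340, (-28*3 - -8*4)=-52; twice the area = |768| = 768; area = 384; boundary points = 1 + 1 + 1 + 1 = 4; strictly interior points = area - boundary/2 + 1 = 383; answer 383
Part 4: B3 = 383; c = -24; remainder = value at the root: -5*(-24)^4 - 3*(-24)^3 - 7*(-24)^2 + 7*(-24)^1 = (-1658880) + (41472) + (-4032) + (-168) = -1621608; answer -1621608

-1621608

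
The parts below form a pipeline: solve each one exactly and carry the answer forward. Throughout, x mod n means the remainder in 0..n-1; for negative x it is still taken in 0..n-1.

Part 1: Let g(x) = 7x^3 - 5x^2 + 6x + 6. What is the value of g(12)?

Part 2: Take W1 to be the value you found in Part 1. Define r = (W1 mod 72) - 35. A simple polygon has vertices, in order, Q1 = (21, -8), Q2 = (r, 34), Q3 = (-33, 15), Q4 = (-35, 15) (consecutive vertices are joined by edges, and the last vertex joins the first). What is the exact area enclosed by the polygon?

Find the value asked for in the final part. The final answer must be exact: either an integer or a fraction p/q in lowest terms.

Part 1: 7*(12)^3 - 5*(12)^2 + 6*(12)^1 + 6 = (12096) + (-720) + (72) + (6) = 11454; answer 11454
Part 2: W1 = 11454; r = -29; cross terms: (21*34 - -29*-8)=482, (-29*15 - -33*34)=687, (-33*15 - -35*15)=30, (-35*-8 - 21*15)=-35; twice the area = |1164| = 1164; area = 582; answer 582

582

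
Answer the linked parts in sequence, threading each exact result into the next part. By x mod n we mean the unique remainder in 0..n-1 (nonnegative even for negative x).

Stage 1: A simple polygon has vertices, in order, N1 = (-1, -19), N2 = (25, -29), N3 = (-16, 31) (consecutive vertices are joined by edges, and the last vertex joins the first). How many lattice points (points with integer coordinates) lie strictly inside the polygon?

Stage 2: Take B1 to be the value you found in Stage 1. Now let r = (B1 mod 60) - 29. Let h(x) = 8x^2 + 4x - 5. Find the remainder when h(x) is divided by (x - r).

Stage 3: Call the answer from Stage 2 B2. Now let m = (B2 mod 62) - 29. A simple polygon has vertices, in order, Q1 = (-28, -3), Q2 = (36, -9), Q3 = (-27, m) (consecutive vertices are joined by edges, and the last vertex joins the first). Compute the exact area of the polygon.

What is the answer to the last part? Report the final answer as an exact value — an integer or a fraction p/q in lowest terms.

Stage 1: cross terms: (-1*-29 - 25*-19)=504, (25*31 - -16*-29)=311, (-16*-19 - -1*31)=335; twice the area = |1150| = 1150; area = 575; boundary points = 2 + 1 + 5 = 8; strictly interior points = area - boundary/2 + 1 = 572; answer 572
Stage 2: B1 = 572; r = 3; remainder = value at the root: 8*(3)^2 + 4*(3)^1 - 5 = (72) + (12) + (-5) = 79; answer 79
Stage 3: B2 = 79; m = -12; cross terms: (-28*-9 - 36*-3)=360, (36*-12 - -27*-9)=-675, (-27*-3 - -28*-12)=-255; twice the area = |-570| = 570; area = 285; answer 285

285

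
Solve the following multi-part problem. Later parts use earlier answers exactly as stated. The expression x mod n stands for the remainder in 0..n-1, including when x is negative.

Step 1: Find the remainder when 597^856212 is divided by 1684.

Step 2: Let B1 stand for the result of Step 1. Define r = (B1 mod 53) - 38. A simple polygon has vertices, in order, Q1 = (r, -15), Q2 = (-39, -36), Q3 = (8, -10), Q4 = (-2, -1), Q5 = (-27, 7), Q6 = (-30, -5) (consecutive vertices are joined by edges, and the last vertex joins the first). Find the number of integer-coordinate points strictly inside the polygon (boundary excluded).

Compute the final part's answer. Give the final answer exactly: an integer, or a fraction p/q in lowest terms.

Step 1: squarings mod 1684: 597^1=597, 597^2=1085, 597^4=109, 597^8=93, 597^16=229, 597^32=237, 597^64=597, 597^128=1085, 597^256=109, 597^512=93, 597^1024=229, 597^2048=237, 597^4096=597, 597^8192=1085, 597^16384=109, 597^32768=93, 597^65536=229, 597^131072=237, 597^262144=597, 597^524288=1085; 597^856212 = 597^4 * 597^16 * 597^128 * 597^4096 * 597^65536 * 597^262144 * 597^524288 = 1 (mod 1684); answer 1
Step 2: B1 = 1; r = -37; cross terms: (-37*-36 - -39*-15)=747, (-39*-10 - 8*-36)=678, (8*-1 - -2*-10)=-28, (-2*7 - -27*-1)=-41, (-27*-5 - -30*7)=345, (-30*-15 - -37*-5)=265; twice the area = |1966| = 1966; area = 983; boundary points = 1 + 1 + 1 + 1 + 3 + 1 = 8; strictly interior points = area - boundary/2 + 1 = 980; answer 980

980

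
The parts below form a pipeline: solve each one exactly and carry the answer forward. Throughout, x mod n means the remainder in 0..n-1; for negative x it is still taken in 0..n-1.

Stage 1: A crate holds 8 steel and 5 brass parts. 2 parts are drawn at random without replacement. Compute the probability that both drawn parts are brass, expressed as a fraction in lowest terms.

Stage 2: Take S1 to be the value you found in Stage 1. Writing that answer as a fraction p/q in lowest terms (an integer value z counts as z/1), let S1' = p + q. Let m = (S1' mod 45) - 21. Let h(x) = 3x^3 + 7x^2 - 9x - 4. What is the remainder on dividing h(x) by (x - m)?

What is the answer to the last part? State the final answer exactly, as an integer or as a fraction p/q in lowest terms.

Stage 1: total draws C(13,2) = 78; favorable C(5,2) = 10; P = 5/39; answer 5/39
Stage 2: S1 = 5/39; threaded value p + q = 44; m = 23; remainder = value at the root: 3*(23)^3 + 7*(23)^2 - 9*(23)^1 - 4 = (36501) + (3703) + (-207) + (-4) = 39993; answer 39993

39993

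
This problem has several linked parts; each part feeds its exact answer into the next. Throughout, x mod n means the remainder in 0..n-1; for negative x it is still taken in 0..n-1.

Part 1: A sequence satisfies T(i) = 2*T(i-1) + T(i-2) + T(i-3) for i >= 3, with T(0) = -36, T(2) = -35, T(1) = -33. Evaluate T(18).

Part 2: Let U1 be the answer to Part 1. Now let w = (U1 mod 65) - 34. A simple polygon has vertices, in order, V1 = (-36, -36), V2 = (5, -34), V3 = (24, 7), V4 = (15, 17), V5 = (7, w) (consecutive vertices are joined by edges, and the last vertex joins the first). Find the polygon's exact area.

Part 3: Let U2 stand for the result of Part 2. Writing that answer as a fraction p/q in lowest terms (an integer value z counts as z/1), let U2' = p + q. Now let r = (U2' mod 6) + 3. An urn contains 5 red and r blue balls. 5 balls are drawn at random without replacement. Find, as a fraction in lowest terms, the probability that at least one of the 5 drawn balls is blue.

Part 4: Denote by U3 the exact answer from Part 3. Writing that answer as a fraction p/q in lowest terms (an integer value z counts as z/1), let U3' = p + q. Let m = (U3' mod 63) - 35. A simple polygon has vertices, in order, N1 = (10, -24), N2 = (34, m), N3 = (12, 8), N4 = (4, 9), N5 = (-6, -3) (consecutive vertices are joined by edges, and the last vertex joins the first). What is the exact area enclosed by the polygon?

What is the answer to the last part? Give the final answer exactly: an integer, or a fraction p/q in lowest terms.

663

Part 1: T(3) = 2*(-35) + 1*(-33) + 1*(-36) = -139; iterating: T(3)=-139, T(4)=-346, T(5)=-866, T(6)=-2217, T(7)=-5646, T(8)=-14375, T(9)=-36613, T(10)=-93247, T(11)=-237482, T(12)=-604824, T(13)=-1540377, T(14)=-3923060, T(15)=-9991321, T(16)=-25446079, T(17)=-64806539, T(18)=-165050478; answer -165050478
Part 2: U1 = -165050478; w = 23; cross terms: (-36*-34 - 5*-36)=1404, (5*7 - 24*-34)=851, (24*17 - 15*7)=303, (15*23 - 7*17)=226, (7*-36 - -36*23)=576; twice the area = |3360| = 3360; area = 1680; answer 1680
Part 3: U2 = 1680; threaded value p + q = 1681; r = 4; total draws C(9,5) = 126; complement C(5,5) = 1; favorable 126 - 1 = 125; P = 125/126; answer 125/126
Part 4: U3 = 125/126; threaded value p + q = 251; m = 27; cross terms: (10*27 - 34*-24)=1086, (34*8 - 12*27)=-52, (12*9 - 4*8)=76, (4*-3 - -6*9)=42, (-6*-24 - 10*-3)=174; twice the area = |1326| = 1326; area = 663; answer 663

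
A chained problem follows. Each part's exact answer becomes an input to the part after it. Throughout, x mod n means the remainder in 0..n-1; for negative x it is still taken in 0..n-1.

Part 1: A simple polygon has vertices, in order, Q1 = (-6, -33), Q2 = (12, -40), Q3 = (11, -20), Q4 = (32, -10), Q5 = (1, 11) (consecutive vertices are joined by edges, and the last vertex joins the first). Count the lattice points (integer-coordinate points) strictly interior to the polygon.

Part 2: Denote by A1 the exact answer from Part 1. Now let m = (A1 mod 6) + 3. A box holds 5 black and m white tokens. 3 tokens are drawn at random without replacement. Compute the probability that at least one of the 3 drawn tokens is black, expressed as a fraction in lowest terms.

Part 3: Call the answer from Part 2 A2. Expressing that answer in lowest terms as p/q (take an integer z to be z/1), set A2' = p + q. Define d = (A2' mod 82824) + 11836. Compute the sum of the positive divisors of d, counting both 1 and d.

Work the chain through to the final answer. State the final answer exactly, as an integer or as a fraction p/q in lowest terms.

25818

Part 1: cross terms: (-6*-40 - 12*-33)=636, (12*-20 - 11*-40)=200, (11*-10 - 32*-20)=530, (32*11 - 1*-10)=362, (1*-33 - -6*11)=33; twice the area = |1761| = 1761; area = 1761/2; boundary points = 1 + 1 + 1 + 1 + 1 = 5; strictly interior points = area - boundary/2 + 1 = 879; answer 879
Part 2: A1 = 879; m = 6; total draws C(11,3) = 165; complement C(6,3) = 20; favorable 165 - 20 = 145; P = 29/33; answer 29/33
Part 3: A2 = 29/33; threaded value p + q = 62; d = 11898; 11898 = 2 * 3^2 * 661; sigma = (1 + 2) * (1 + 3 + 9) * (1 + 661) = 3 * 13 * 662 = 25818; answer 25818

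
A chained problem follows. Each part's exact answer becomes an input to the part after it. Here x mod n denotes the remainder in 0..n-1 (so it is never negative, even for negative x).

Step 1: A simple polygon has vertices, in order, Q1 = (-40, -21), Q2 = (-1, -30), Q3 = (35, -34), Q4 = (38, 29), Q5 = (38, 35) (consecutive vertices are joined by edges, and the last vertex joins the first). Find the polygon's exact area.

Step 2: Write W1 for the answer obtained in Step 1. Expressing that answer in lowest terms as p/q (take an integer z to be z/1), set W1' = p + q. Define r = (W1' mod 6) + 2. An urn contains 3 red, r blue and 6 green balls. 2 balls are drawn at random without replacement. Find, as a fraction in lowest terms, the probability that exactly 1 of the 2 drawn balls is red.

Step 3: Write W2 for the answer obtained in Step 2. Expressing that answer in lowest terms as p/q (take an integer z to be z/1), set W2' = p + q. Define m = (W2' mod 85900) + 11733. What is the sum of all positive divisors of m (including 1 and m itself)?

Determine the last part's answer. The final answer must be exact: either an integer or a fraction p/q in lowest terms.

21924

Step 1: cross terms: (-40*-30 - -1*-21)=1179, (-1*-34 - 35*-30)=1084, (35*29 - 38*-34)=2307, (38*35 - 38*29)=228, (38*-21 - -40*35)=602; twice the area = |5400| = 5400; area = 2700; answer 2700
Step 2: W1 = 2700; threaded value p + q = 2701; r = 3; total draws C(12,2) = 66; favorable C(3,1)*C(9,1) = 27; P = 9/22; answer 9/22
Step 3: W2 = 9/22; threaded value p + q = 31; m = 11764; 11764 = 2^2 * 17 * 173; sigma = (1 + 2 + 4) * (1 + 17) * (1 + 173) = 7 * 18 * 174 = 21924; answer 21924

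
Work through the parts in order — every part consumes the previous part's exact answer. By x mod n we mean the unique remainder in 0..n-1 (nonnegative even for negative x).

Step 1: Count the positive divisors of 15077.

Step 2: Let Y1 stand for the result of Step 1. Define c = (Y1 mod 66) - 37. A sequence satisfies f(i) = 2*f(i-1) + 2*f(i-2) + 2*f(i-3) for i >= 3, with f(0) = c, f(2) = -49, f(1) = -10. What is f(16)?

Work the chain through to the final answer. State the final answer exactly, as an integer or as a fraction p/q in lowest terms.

Step 1: 15077 is prime, so its only divisors are 1 and 15077; count = 2; answer 2
Step 2: Y1 = 2; c = -35; f(3) = 2*(-49) + 2*(-10) + 2*(-35) = -188; iterating: f(3)=-188, f(4)=-494, f(5)=-1462, f(6)=-4288, f(7)=-12488, f(8)=-36476, f(9)=-106504, f(10)=-310936, f(11)=-907832, f(12)=-2650544, f(13)=-7738624, f(14)=-22594000, f(15)=-65966336, f(16)=-192597920; answer -192597920

-192597920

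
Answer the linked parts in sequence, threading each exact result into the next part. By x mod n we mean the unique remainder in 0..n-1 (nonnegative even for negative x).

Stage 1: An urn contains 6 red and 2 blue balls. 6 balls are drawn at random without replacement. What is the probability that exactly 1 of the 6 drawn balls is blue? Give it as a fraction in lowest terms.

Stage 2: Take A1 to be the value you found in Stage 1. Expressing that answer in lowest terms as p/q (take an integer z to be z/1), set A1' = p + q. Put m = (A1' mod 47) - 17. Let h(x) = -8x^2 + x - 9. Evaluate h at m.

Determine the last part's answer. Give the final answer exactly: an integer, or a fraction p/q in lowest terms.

-408

Stage 1: total draws C(8,6) = 28; favorable C(2,1)*C(6,5) = 12; P = 3/7; answer 3/7
Stage 2: A1 = 3/7; threaded value p + q = 10; m = -7; -8*(-7)^2 + 1*(-7)^1 - 9 = (-392) + (-7) + (-9) = -408; answer -408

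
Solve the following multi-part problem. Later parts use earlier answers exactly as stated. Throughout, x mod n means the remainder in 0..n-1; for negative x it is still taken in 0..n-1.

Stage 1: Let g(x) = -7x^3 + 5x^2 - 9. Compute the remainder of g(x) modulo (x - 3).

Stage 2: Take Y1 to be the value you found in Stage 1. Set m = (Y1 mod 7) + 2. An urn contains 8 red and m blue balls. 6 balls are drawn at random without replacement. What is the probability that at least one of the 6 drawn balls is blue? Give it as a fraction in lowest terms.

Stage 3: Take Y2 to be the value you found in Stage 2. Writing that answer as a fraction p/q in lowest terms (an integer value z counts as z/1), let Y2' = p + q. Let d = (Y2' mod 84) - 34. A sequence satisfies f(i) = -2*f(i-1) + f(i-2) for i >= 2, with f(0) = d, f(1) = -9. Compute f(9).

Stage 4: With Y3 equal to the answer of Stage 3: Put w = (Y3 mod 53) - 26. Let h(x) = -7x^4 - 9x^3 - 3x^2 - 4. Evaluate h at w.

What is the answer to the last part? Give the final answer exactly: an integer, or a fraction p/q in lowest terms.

-496388

Stage 1: remainder = value at the root: -7*(3)^3 + 5*(3)^2 - 9 = (-189) + (45) + (-9) = -153; answer -153
Stage 2: Y1 = -153; m = 3; total draws C(11,6) = 462; complement C(8,6) = 28; favorable 462 - 28 = 434; P = 31/33; answer 31/33
Stage 3: Y2 = 31/33; threaded value p + q = 64; d = 30; f(2) = -2*(-9) + 1*(30) = 48; iterating: f(2)=48, f(3)=-105, f(4)=258, f(5)=-621, f(6)=1500, f(7)=-3621, f(8)=8742, f(9)=-21105; answer -21105
Stage 4: Y3 = -21105; w = 16; -7*(16)^4 - 9*(16)^3 - 3*(16)^2 - 4 = (-458752) + (-36864) + (-768) + (-4) = -496388; answer -496388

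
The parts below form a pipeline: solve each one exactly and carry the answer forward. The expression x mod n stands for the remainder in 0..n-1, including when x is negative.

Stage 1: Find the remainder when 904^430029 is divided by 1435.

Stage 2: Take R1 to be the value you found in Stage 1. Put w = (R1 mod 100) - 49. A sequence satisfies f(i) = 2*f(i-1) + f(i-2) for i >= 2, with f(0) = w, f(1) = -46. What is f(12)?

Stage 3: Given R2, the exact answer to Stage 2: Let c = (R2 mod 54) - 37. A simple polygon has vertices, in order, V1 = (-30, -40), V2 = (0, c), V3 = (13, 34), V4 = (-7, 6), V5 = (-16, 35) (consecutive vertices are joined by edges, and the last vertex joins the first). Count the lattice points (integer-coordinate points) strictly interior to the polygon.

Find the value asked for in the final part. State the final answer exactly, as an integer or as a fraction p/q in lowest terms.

1635

Stage 1: squarings mod 1435: 904^1=904, 904^2=701, 904^4=631, 904^8=666, 904^16=141, 904^32=1226, 904^64=631, 904^128=666, 904^256=141, 904^512=1226, 904^1024=631, 904^2048=666, 904^4096=141, 904^8192=1226, 904^16384=631, 904^32768=666, 904^65536=141, 904^131072=1226, 904^262144=631; 904^430029 = 904^1 * 904^4 * 904^8 * 904^64 * 904^128 * 904^256 * 904^512 * 904^1024 * 904^2048 * 904^32768 * 904^131072 * 904^262144 = 799 (mod 1435); answer 799
Stage 2: R1 = 799; w = 50; f(2) = 2*(-46) + 1*(50) = -42; iterating: f(2)=-42, f(3)=-130, f(4)=-302, f(5)=-734, f(6)=-1770, f(7)=-4274, f(8)=-10318, f(9)=-24910, f(10)=-60138, f(11)=-145186, f(12)=-350510; answer -350510
Stage 3: R2 = -350510; c = -33; cross terms: (-30*-33 - 0*-40)=990, (0*34 - 13*-33)=429, (13*6 - -7*34)=316, (-7*35 - -16*6)=-149, (-16*-40 - -30*35)=1690; twice the area = |3276| = 3276; area = 1638; boundary points = 1 + 1 + 4 + 1 + 1 = 8; strictly interior points = area - boundary/2 + 1 = 1635; answer 1635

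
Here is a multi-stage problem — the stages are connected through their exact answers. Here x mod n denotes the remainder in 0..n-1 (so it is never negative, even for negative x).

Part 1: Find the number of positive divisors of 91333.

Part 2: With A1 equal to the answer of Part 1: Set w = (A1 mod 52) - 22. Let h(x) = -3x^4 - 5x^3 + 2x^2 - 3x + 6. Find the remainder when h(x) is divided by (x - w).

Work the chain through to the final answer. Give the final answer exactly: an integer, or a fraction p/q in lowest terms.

-24764

Part 1: 91333 = 11 * 19^2 * 23; number of divisors = (1+1) * (2+1) * (1+1) = 12; answer 12
Part 2: A1 = 12; w = -10; remainder = value at the root: -3*(-10)^4 - 5*(-10)^3 + 2*(-10)^2 - 3*(-10)^1 + 6 = (-30000) + (5000) + (200) + (30) + (6) = -24764; answer -24764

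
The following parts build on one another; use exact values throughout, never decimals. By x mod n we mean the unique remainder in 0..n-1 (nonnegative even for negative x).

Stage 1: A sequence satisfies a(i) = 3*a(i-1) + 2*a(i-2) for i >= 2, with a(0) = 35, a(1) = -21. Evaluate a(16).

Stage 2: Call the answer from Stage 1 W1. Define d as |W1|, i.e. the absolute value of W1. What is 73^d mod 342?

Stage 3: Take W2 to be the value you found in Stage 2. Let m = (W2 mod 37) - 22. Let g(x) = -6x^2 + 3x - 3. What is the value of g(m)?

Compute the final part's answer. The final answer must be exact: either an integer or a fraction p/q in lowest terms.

-633

Stage 1: a(2) = 3*(-21) + 2*(35) = 7; iterating: a(2)=7, a(3)=-21, a(4)=-49, a(5)=-189, a(6)=-665, a(7)=-2373, a(8)=-8449, a(9)=-30093, a(10)=-107177, a(11)=-381717, a(12)=-1359505, a(13)=-4841949, a(14)=-17244857, a(15)=-61418469, a(16)=-218745121; answer -218745121
Stage 2: W1 = -218745121; d = 218745121; squarings mod 342: 73^1=73, 73^2=199, 73^4=271, 73^8=253, 73^16=55, 73^32=289, 73^64=73, 73^128=199, 73^256=271, 73^512=253, 73^1024=55, 73^2048=289, 73^4096=73, 73^8192=199, 73^16384=271, 73^32768=253, 73^65536=55, 73^131072=289, 73^262144=73, 73^524288=199, 73^1048576=271, 73^2097152=253, 73^4194304=55, 73^8388608=289, 73^16777216=73, 73^33554432=199, 73^67108864=271, 73^134217728=253; 73^218745121 = 73^1 * 73^32 * 73^256 * 73^2048 * 73^16384 * 73^32768 * 73^65536 * 73^524288 * 73^16777216 * 73^67108864 * 73^134217728 = 271 (mod 342); answer 271
Stage 3: W2 = 271; m = -10; -6*(-10)^2 + 3*(-10)^1 - 3 = (-600) + (-30) + (-3) = -633; answer -633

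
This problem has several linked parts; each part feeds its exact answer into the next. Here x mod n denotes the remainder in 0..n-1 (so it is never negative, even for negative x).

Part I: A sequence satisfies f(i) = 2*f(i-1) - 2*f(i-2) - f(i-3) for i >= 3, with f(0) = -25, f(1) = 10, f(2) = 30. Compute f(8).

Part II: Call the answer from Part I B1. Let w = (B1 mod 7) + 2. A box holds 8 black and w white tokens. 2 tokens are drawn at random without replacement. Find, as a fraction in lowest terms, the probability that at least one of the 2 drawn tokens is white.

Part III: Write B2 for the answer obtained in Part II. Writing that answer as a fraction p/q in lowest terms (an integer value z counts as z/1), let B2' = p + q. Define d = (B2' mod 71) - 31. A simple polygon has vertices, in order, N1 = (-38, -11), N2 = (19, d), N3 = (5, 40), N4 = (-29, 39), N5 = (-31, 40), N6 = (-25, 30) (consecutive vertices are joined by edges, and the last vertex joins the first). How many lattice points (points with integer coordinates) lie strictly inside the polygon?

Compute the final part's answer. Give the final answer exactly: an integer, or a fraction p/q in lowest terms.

Part I: f(3) = 2*(30) - 2*(10) - 1*(-25) = 65; iterating: f(3)=65, f(4)=60, f(5)=-40, f(6)=-265, f(7)=-510, f(8)=-450; answer -450
Part II: B1 = -450; w = 7; total draws C(15,2) = 105; complement C(8,2) = 28; favorable 105 - 28 = 77; P = 11/15; answer 11/15
Part III: B2 = 11/15; threaded value p + q = 26; d = -5; cross terms: (-38*-5 - 19*-11)=399, (19*40 - 5*-5)=785, (5*39 - -29*40)=1355, (-29*40 - -31*39)=49, (-31*30 - -25*40)=70, (-25*-11 - -38*30)=1415; twice the area = |4073| = 4073; area = 4073/2; boundary points = 3 + 1 + 1 + 1 + 2 + 1 = 9; strictly interior points = area - boundary/2 + 1 = 2033; answer 2033

2033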